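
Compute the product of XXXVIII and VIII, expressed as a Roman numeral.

XXXVIII = 38
VIII = 8
38 × 8 = 304

CCCIV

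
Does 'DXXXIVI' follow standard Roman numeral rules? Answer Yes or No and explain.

'DXXXIVI': I cannot come right after the subtractive pair IV: once I is subtracted in IV, the next symbol must be smaller than I

No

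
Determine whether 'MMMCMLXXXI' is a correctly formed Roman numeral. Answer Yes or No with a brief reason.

'MMMCMLXXXI': Check the rules: uses only the symbols I, V, X, L, C, D, M; no symbol is repeated more than three times in a row; V, L and D each appear at most once; the only place a smaller symbol precedes a larger one is the allowed subtractive pair CM, the symbol right after such a pair (if any) is smaller than the pair's first symbol, and otherwise the values never increase from left to right. Value: M (1000) + M (1000) + M (1000) + CM (900) + L (50) + X (10) + X (10) + X (10) + I (1) = 3981. So it is a valid standard Roman numeral.

Yes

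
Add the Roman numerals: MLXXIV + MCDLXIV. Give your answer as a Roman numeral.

MLXXIV = 1074
MCDLXIV = 1464
1074 + 1464 = 2538

MMDXXXVIII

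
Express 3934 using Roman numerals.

Convert 3934 to Roman numerals:
  3934 contains 3×1000 (MMM)
  934 contains 1×900 (CM)
  34 contains 3×10 (XXX)
  4 contains 1×4 (IV)

MMMCMXXXIV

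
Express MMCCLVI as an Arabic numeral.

MMCCLVI: M=1000, M=1000, C=100, C=100, L=50, V=5, I=1
1000 + 1000 + 100 + 100 + 50 + 5 + 1 = 2256

2256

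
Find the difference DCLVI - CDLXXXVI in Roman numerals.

DCLVI = 656
CDLXXXVI = 486
656 - 486 = 170

CLXX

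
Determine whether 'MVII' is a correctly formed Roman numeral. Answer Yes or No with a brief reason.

'MVII': Check the rules: uses only the symbols I, V, X, L, C, D, M; no symbol is repeated more than three times in a row; V, L and D each appear at most once; no smaller symbol precedes a larger one (values never increase from left to right). Value: M (1000) + V (5) + I (1) + I (1) = 1007. So it is a valid standard Roman numeral.

Yes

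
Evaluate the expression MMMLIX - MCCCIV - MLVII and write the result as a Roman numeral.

MMMLIX = 3059, MCCCIV = 1304, MLVII = 1057
3059 - 1304 = 1755
1755 - 1057 = 698

DCXCVIII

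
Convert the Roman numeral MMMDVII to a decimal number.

MMMDVII: M=1000, M=1000, M=1000, D=500, V=5, I=1, I=1
1000 + 1000 + 1000 + 500 + 5 + 1 + 1 = 3507

3507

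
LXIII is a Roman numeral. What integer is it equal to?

LXIII: L=50, X=10, I=1, I=1, I=1
50 + 10 + 1 + 1 + 1 = 63

63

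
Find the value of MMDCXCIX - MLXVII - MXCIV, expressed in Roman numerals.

MMDCXCIX = 2699, MLXVII = 1067, MXCIV = 1094
2699 - 1067 = 1632
1632 - 1094 = 538

DXXXVIII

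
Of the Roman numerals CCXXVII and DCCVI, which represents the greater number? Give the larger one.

CCXXVII = 227
DCCVI = 706
706 is larger

DCCVI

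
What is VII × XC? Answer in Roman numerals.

VII = 7
XC = 90
7 × 90 = 630

DCXXX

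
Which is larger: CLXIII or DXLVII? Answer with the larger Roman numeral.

CLXIII = 163
DXLVII = 547
547 is larger

DXLVII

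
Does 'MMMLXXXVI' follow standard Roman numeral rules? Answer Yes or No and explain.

'MMMLXXXVI': Check the rules: uses only the symbols I, V, X, L, C, D, M; no symbol is repeated more than three times in a row; V, L and D each appear at most once; no smaller symbol precedes a larger one (values never increase from left to right). Value: M (1000) + M (1000) + M (1000) + L (50) + X (10) + X (10) + X (10) + V (5) + I (1) = 3086. So it is a valid standard Roman numeral.

Yes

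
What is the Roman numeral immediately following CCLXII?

CCLXII = 262; next is 263

CCLXIII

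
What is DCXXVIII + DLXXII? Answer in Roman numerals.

DCXXVIII = 628
DLXXII = 572
628 + 572 = 1200

MCC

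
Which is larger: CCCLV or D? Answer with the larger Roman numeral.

CCCLV = 355
D = 500
500 is larger

D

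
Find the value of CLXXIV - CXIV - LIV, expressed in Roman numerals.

CLXXIV = 174, CXIV = 114, LIV = 54
174 - 114 = 60
60 - 54 = 6

VI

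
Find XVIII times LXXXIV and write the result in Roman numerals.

XVIII = 18
LXXXIV = 84
18 × 84 = 1512

MDXII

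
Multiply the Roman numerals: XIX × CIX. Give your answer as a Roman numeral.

XIX = 19
CIX = 109
19 × 109 = 2071

MMLXXI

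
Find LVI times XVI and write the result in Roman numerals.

LVI = 56
XVI = 16
56 × 16 = 896

DCCCXCVI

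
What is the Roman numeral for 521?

Convert 521 to Roman numerals:
  521 contains 1×500 (D)
  21 contains 2×10 (XX)
  1 contains 1×1 (I)

DXXI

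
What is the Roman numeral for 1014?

Convert 1014 to Roman numerals:
  1014 contains 1×1000 (M)
  14 contains 1×10 (X)
  4 contains 1×4 (IV)

MXIV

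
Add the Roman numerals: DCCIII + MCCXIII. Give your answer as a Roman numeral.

DCCIII = 703
MCCXIII = 1213
703 + 1213 = 1916

MCMXVI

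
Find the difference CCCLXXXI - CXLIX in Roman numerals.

CCCLXXXI = 381
CXLIX = 149
381 - 149 = 232

CCXXXII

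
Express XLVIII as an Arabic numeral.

XLVIII: XL=40, V=5, I=1, I=1, I=1
40 + 5 + 1 + 1 + 1 = 48

48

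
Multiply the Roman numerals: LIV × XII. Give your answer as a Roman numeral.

LIV = 54
XII = 12
54 × 12 = 648

DCXLVIII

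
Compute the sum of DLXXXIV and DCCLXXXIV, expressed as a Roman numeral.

DLXXXIV = 584
DCCLXXXIV = 784
584 + 784 = 1368

MCCCLXVIII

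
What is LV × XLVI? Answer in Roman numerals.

LV = 55
XLVI = 46
55 × 46 = 2530

MMDXXX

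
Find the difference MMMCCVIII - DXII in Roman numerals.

MMMCCVIII = 3208
DXII = 512
3208 - 512 = 2696

MMDCXCVI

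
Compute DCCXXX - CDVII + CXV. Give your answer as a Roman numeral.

DCCXXX = 730, CDVII = 407, CXV = 115
730 - 407 = 323
323 + 115 = 438

CDXXXVIII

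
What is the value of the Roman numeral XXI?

XXI: X=10, X=10, I=1
10 + 10 + 1 = 21

21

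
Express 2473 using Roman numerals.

Convert 2473 to Roman numerals:
  2473 contains 2×1000 (MM)
  473 contains 1×400 (CD)
  73 contains 1×50 (L)
  23 contains 2×10 (XX)
  3 contains 3×1 (III)

MMCDLXXIII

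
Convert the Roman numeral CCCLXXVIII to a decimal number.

CCCLXXVIII: C=100, C=100, C=100, L=50, X=10, X=10, V=5, I=1, I=1, I=1
100 + 100 + 100 + 50 + 10 + 10 + 5 + 1 + 1 + 1 = 378

378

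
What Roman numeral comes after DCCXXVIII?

DCCXXVIII = 728; next is 729

DCCXXIX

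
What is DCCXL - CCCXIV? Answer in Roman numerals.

DCCXL = 740
CCCXIV = 314
740 - 314 = 426

CDXXVI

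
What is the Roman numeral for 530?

Convert 530 to Roman numerals:
  530 contains 1×500 (D)
  30 contains 3×10 (XXX)

DXXX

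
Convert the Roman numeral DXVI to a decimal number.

DXVI: D=500, X=10, V=5, I=1
500 + 10 + 5 + 1 = 516

516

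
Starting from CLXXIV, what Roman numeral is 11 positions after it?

CLXXIV = 174
174 + 11 = 185

CLXXXV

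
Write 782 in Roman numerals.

Convert 782 to Roman numerals:
  782 contains 1×500 (D)
  282 contains 2×100 (CC)
  82 contains 1×50 (L)
  32 contains 3×10 (XXX)
  2 contains 2×1 (II)

DCCLXXXII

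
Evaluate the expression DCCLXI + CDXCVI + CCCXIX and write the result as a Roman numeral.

DCCLXI = 761, CDXCVI = 496, CCCXIX = 319
761 + 496 = 1257
1257 + 319 = 1576

MDLXXVI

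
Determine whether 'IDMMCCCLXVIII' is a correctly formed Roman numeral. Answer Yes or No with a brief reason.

'IDMMCCCLXVIII': Invalid subtractive combination: ID

No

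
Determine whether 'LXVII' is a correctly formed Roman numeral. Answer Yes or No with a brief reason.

'LXVII': Check the rules: uses only the symbols I, V, X, L, C, D, M; no symbol is repeated more than three times in a row; V, L and D each appear at most once; no smaller symbol precedes a larger one (values never increase from left to right). Value: L (50) + X (10) + V (5) + I (1) + I (1) = 67. So it is a valid standard Roman numeral.

Yes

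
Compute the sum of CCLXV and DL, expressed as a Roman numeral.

CCLXV = 265
DL = 550
265 + 550 = 815

DCCCXV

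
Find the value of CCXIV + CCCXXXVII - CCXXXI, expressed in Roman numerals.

CCXIV = 214, CCCXXXVII = 337, CCXXXI = 231
214 + 337 = 551
551 - 231 = 320

CCCXX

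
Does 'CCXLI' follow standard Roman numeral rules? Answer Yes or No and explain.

'CCXLI': Check the rules: uses only the symbols I, V, X, L, C, D, M; no symbol is repeated more than three times in a row; V, L and D each appear at most once; the only place a smaller symbol precedes a larger one is the allowed subtractive pair XL, the symbol right after such a pair (if any) is smaller than the pair's first symbol, and otherwise the values never increase from left to right. Value: C (100) + C (100) + XL (40) + I (1) = 241. So it is a valid standard Roman numeral.

Yes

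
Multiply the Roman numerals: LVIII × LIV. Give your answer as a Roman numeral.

LVIII = 58
LIV = 54
58 × 54 = 3132

MMMCXXXII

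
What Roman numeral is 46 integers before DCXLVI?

DCXLVI = 646
646 - 46 = 600

DC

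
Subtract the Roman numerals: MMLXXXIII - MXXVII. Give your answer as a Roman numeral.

MMLXXXIII = 2083
MXXVII = 1027
2083 - 1027 = 1056

MLVI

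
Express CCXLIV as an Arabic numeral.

CCXLIV: C=100, C=100, XL=40, IV=4
100 + 100 + 40 + 4 = 244

244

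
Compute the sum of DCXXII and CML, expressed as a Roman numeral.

DCXXII = 622
CML = 950
622 + 950 = 1572

MDLXXII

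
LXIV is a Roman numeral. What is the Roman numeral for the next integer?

LXIV = 64; next is 65

LXV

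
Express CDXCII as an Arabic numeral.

CDXCII: CD=400, XC=90, I=1, I=1
400 + 90 + 1 + 1 = 492

492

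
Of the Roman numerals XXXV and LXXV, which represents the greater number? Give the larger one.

XXXV = 35
LXXV = 75
75 is larger

LXXV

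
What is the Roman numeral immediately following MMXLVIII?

MMXLVIII = 2048, so the next integer is 2048 + 1 = 2049

MMXLIX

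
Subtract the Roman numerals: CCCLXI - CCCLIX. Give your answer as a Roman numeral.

CCCLXI = 361
CCCLIX = 359
361 - 359 = 2

II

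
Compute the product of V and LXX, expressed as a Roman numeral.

V = 5
LXX = 70
5 × 70 = 350

CCCL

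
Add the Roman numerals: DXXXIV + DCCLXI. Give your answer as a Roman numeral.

DXXXIV = 534
DCCLXI = 761
534 + 761 = 1295

MCCXCV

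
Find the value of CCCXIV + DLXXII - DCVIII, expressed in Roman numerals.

CCCXIV = 314, DLXXII = 572, DCVIII = 608
314 + 572 = 886
886 - 608 = 278

CCLXXVIII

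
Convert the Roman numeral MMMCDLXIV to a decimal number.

MMMCDLXIV: M=1000, M=1000, M=1000, CD=400, L=50, X=10, IV=4
1000 + 1000 + 1000 + 400 + 50 + 10 + 4 = 3464

3464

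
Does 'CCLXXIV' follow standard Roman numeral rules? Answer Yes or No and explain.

'CCLXXIV': Check the rules: uses only the symbols I, V, X, L, C, D, M; no symbol is repeated more than three times in a row; V, L and D each appear at most once; the only place a smaller symbol precedes a larger one is the allowed subtractive pair IV, the symbol right after such a pair (if any) is smaller than the pair's first symbol, and otherwise the values never increase from left to right. Value: C (100) + C (100) + L (50) + X (10) + X (10) + IV (4) = 274. So it is a valid standard Roman numeral.

Yes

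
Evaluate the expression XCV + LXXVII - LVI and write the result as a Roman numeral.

XCV = 95, LXXVII = 77, LVI = 56
95 + 77 = 172
172 - 56 = 116

CXVI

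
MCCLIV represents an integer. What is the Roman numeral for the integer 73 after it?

MCCLIV = 1254
1254 + 73 = 1327

MCCCXXVII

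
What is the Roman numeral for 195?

Convert 195 to Roman numerals:
  195 contains 1×100 (C)
  95 contains 1×90 (XC)
  5 contains 1×5 (V)

CXCV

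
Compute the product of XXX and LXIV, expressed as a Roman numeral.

XXX = 30
LXIV = 64
30 × 64 = 1920

MCMXX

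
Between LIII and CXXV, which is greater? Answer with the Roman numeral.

LIII = 53
CXXV = 125
125 is larger

CXXV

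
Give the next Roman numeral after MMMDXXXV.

MMMDXXXV = 3535, so the next integer is 3535 + 1 = 3536

MMMDXXXVI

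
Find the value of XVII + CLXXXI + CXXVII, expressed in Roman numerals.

XVII = 17, CLXXXI = 181, CXXVII = 127
17 + 181 = 198
198 + 127 = 325

CCCXXV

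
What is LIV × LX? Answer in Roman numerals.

LIV = 54
LX = 60
54 × 60 = 3240

MMMCCXL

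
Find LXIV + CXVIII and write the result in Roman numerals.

LXIV = 64
CXVIII = 118
64 + 118 = 182

CLXXXII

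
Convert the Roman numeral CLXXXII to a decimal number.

CLXXXII: C=100, L=50, X=10, X=10, X=10, I=1, I=1
100 + 50 + 10 + 10 + 10 + 1 + 1 = 182

182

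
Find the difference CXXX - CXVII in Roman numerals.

CXXX = 130
CXVII = 117
130 - 117 = 13

XIII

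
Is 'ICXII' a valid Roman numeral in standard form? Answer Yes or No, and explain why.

'ICXII': Invalid subtractive combination: IC

No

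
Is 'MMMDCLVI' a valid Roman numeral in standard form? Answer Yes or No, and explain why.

'MMMDCLVI': Check the rules: uses only the symbols I, V, X, L, C, D, M; no symbol is repeated more than three times in a row; V, L and D each appear at most once; no smaller symbol precedes a larger one (values never increase from left to right). Value: M (1000) + M (1000) + M (1000) + D (500) + C (100) + L (50) + V (5) + I (1) = 3656. So it is a valid standard Roman numeral.

Yes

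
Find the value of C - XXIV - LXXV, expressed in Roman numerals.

C = 100, XXIV = 24, LXXV = 75
100 - 24 = 76
76 - 75 = 1

I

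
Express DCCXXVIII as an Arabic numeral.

DCCXXVIII: D=500, C=100, C=100, X=10, X=10, V=5, I=1, I=1, I=1
500 + 100 + 100 + 10 + 10 + 5 + 1 + 1 + 1 = 728

728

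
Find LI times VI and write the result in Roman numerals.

LI = 51
VI = 6
51 × 6 = 306

CCCVI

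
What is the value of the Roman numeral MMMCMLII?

MMMCMLII: M=1000, M=1000, M=1000, CM=900, L=50, I=1, I=1
1000 + 1000 + 1000 + 900 + 50 + 1 + 1 = 3952

3952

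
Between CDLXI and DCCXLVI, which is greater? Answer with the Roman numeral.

CDLXI = 461
DCCXLVI = 746
746 is larger

DCCXLVI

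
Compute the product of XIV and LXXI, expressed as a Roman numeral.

XIV = 14
LXXI = 71
14 × 71 = 994

CMXCIV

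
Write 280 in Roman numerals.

Convert 280 to Roman numerals:
  280 contains 2×100 (CC)
  80 contains 1×50 (L)
  30 contains 3×10 (XXX)

CCLXXX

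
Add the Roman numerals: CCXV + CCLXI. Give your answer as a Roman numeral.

CCXV = 215
CCLXI = 261
215 + 261 = 476

CDLXXVI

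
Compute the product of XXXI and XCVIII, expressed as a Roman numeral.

XXXI = 31
XCVIII = 98
31 × 98 = 3038

MMMXXXVIII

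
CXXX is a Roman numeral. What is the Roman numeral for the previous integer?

CXXX = 130, so the previous integer is 130 - 1 = 129

CXXIX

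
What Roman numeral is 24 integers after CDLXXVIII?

CDLXXVIII = 478
478 + 24 = 502

DII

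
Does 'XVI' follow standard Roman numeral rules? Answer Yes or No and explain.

'XVI': Check the rules: uses only the symbols I, V, X, L, C, D, M; no symbol is repeated more than three times in a row; V, L and D each appear at most once; no smaller symbol precedes a larger one (values never increase from left to right). Value: X (10) + V (5) + I (1) = 16. So it is a valid standard Roman numeral.

Yes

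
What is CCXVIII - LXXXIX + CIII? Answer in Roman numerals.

CCXVIII = 218, LXXXIX = 89, CIII = 103
218 - 89 = 129
129 + 103 = 232

CCXXXII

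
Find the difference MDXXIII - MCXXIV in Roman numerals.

MDXXIII = 1523
MCXXIV = 1124
1523 - 1124 = 399

CCCXCIX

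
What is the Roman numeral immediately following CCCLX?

CCCLX = 360, so the next integer is 360 + 1 = 361

CCCLXI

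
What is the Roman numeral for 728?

Convert 728 to Roman numerals:
  728 contains 1×500 (D)
  228 contains 2×100 (CC)
  28 contains 2×10 (XX)
  8 contains 1×5 (V)
  3 contains 3×1 (III)

DCCXXVIII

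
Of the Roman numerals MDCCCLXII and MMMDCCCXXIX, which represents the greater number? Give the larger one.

MDCCCLXII = 1862
MMMDCCCXXIX = 3829
3829 is larger

MMMDCCCXXIX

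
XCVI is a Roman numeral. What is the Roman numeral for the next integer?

XCVI = 96; next is 97

XCVII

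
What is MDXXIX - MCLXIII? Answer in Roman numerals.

MDXXIX = 1529
MCLXIII = 1163
1529 - 1163 = 366

CCCLXVI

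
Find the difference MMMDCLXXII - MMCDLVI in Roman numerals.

MMMDCLXXII = 3672
MMCDLVI = 2456
3672 - 2456 = 1216

MCCXVI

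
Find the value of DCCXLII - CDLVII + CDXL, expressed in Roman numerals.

DCCXLII = 742, CDLVII = 457, CDXL = 440
742 - 457 = 285
285 + 440 = 725

DCCXXV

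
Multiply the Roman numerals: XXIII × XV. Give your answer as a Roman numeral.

XXIII = 23
XV = 15
23 × 15 = 345

CCCXLV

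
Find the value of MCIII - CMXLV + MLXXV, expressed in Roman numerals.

MCIII = 1103, CMXLV = 945, MLXXV = 1075
1103 - 945 = 158
158 + 1075 = 1233

MCCXXXIII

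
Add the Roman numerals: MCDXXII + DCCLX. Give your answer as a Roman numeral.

MCDXXII = 1422
DCCLX = 760
1422 + 760 = 2182

MMCLXXXII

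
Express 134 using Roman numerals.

Convert 134 to Roman numerals:
  134 contains 1×100 (C)
  34 contains 3×10 (XXX)
  4 contains 1×4 (IV)

CXXXIV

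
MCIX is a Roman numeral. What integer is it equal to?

MCIX: M=1000, C=100, IX=9
1000 + 100 + 9 = 1109

1109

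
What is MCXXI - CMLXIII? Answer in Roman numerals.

MCXXI = 1121
CMLXIII = 963
1121 - 963 = 158

CLVIII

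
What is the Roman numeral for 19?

Convert 19 to Roman numerals:
  19 contains 1×10 (X)
  9 contains 1×9 (IX)

XIX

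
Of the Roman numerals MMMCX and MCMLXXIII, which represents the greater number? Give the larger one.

MMMCX = 3110
MCMLXXIII = 1973
3110 is larger

MMMCX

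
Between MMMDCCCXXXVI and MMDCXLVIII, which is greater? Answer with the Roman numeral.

MMMDCCCXXXVI = 3836
MMDCXLVIII = 2648
3836 is larger

MMMDCCCXXXVI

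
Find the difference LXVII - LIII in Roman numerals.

LXVII = 67
LIII = 53
67 - 53 = 14

XIV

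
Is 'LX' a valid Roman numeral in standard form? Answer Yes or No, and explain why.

'LX': Check the rules: uses only the symbols I, V, X, L, C, D, M; no symbol is repeated more than three times in a row; V, L and D each appear at most once; no smaller symbol precedes a larger one (values never increase from left to right). Value: L (50) + X (10) = 60. So it is a valid standard Roman numeral.

Yes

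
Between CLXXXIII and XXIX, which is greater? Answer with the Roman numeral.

CLXXXIII = 183
XXIX = 29
183 is larger

CLXXXIII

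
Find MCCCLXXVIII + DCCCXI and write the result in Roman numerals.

MCCCLXXVIII = 1378
DCCCXI = 811
1378 + 811 = 2189

MMCLXXXIX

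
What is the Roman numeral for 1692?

Convert 1692 to Roman numerals:
  1692 contains 1×1000 (M)
  692 contains 1×500 (D)
  192 contains 1×100 (C)
  92 contains 1×90 (XC)
  2 contains 2×1 (II)

MDCXCII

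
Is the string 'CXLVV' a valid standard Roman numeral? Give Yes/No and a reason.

'CXLVV': V should not appear more than once

No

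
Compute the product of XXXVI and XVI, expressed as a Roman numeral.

XXXVI = 36
XVI = 16
36 × 16 = 576

DLXXVI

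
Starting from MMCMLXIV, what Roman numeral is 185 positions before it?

MMCMLXIV = 2964
2964 - 185 = 2779

MMDCCLXXIX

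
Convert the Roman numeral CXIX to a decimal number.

CXIX: C=100, X=10, IX=9
100 + 10 + 9 = 119

119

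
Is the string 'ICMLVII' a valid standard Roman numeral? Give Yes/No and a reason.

'ICMLVII': Invalid subtractive combination: IC

No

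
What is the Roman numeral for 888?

Convert 888 to Roman numerals:
  888 contains 1×500 (D)
  388 contains 3×100 (CCC)
  88 contains 1×50 (L)
  38 contains 3×10 (XXX)
  8 contains 1×5 (V)
  3 contains 3×1 (III)

DCCCLXXXVIII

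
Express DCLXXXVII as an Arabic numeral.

DCLXXXVII: D=500, C=100, L=50, X=10, X=10, X=10, V=5, I=1, I=1
500 + 100 + 50 + 10 + 10 + 10 + 5 + 1 + 1 = 687

687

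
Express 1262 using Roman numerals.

Convert 1262 to Roman numerals:
  1262 contains 1×1000 (M)
  262 contains 2×100 (CC)
  62 contains 1×50 (L)
  12 contains 1×10 (X)
  2 contains 2×1 (II)

MCCLXII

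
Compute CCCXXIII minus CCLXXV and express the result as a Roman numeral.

CCCXXIII = 323
CCLXXV = 275
323 - 275 = 48

XLVIII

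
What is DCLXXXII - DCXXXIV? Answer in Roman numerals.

DCLXXXII = 682
DCXXXIV = 634
682 - 634 = 48

XLVIII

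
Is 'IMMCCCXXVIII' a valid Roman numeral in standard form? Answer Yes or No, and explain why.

'IMMCCCXXVIII': Invalid subtractive combination: IM

No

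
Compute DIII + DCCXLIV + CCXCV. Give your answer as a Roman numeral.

DIII = 503, DCCXLIV = 744, CCXCV = 295
503 + 744 = 1247
1247 + 295 = 1542

MDXLII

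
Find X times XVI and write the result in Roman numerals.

X = 10
XVI = 16
10 × 16 = 160

CLX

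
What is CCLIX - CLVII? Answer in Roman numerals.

CCLIX = 259
CLVII = 157
259 - 157 = 102

CII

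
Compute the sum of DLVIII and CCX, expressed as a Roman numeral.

DLVIII = 558
CCX = 210
558 + 210 = 768

DCCLXVIII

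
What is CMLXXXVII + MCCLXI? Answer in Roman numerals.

CMLXXXVII = 987
MCCLXI = 1261
987 + 1261 = 2248

MMCCXLVIII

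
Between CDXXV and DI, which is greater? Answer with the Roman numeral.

CDXXV = 425
DI = 501
501 is larger

DI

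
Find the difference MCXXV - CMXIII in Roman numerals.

MCXXV = 1125
CMXIII = 913
1125 - 913 = 212

CCXII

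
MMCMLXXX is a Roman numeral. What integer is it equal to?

MMCMLXXX: M=1000, M=1000, CM=900, L=50, X=10, X=10, X=10
1000 + 1000 + 900 + 50 + 10 + 10 + 10 = 2980

2980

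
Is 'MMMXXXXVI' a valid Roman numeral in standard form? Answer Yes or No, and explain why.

'MMMXXXXVI': More than 3 consecutive X's

No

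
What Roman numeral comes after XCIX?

XCIX = 99; next is 100

C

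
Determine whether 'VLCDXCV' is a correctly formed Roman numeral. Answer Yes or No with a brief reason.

'VLCDXCV': V should not appear more than once

No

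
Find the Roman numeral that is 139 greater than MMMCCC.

MMMCCC = 3300
3300 + 139 = 3439

MMMCDXXXIX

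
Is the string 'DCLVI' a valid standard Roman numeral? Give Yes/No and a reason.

'DCLVI': Check the rules: uses only the symbols I, V, X, L, C, D, M; no symbol is repeated more than three times in a row; V, L and D each appear at most once; no smaller symbol precedes a larger one (values never increase from left to right). Value: D (500) + C (100) + L (50) + V (5) + I (1) = 656. So it is a valid standard Roman numeral.

Yes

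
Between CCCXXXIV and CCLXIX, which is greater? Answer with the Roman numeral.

CCCXXXIV = 334
CCLXIX = 269
334 is larger

CCCXXXIV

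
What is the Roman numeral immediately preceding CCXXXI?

CCXXXI = 231, so the previous integer is 231 - 1 = 230

CCXXX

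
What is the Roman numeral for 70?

Convert 70 to Roman numerals:
  70 contains 1×50 (L)
  20 contains 2×10 (XX)

LXX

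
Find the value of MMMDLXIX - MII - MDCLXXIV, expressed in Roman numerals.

MMMDLXIX = 3569, MII = 1002, MDCLXXIV = 1674
3569 - 1002 = 2567
2567 - 1674 = 893

DCCCXCIII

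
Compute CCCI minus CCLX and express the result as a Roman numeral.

CCCI = 301
CCLX = 260
301 - 260 = 41

XLI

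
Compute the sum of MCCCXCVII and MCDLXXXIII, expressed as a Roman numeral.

MCCCXCVII = 1397
MCDLXXXIII = 1483
1397 + 1483 = 2880

MMDCCCLXXX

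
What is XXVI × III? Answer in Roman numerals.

XXVI = 26
III = 3
26 × 3 = 78

LXXVIII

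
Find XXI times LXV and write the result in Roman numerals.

XXI = 21
LXV = 65
21 × 65 = 1365

MCCCLXV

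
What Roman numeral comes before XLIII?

XLIII = 43, so the previous integer is 43 - 1 = 42

XLII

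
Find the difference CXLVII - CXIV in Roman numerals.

CXLVII = 147
CXIV = 114
147 - 114 = 33

XXXIII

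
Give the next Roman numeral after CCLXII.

CCLXII = 262, so the next integer is 262 + 1 = 263

CCLXIII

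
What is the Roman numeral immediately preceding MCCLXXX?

MCCLXXX = 1280; previous is 1279

MCCLXXIX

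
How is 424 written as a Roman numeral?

Convert 424 to Roman numerals:
  424 contains 1×400 (CD)
  24 contains 2×10 (XX)
  4 contains 1×4 (IV)

CDXXIV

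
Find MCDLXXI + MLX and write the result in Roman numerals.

MCDLXXI = 1471
MLX = 1060
1471 + 1060 = 2531

MMDXXXI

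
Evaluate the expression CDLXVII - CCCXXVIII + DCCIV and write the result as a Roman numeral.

CDLXVII = 467, CCCXXVIII = 328, DCCIV = 704
467 - 328 = 139
139 + 704 = 843

DCCCXLIII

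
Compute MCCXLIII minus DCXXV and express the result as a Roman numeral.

MCCXLIII = 1243
DCXXV = 625
1243 - 625 = 618

DCXVIII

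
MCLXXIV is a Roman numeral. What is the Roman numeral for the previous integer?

MCLXXIV = 1174; previous is 1173

MCLXXIII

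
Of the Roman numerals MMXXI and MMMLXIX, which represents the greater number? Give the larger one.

MMXXI = 2021
MMMLXIX = 3069
3069 is larger

MMMLXIX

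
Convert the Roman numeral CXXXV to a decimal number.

CXXXV: C=100, X=10, X=10, X=10, V=5
100 + 10 + 10 + 10 + 5 = 135

135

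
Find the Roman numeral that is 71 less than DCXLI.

DCXLI = 641
641 - 71 = 570

DLXX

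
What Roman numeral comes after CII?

CII = 102; next is 103

CIII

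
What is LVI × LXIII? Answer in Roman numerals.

LVI = 56
LXIII = 63
56 × 63 = 3528

MMMDXXVIII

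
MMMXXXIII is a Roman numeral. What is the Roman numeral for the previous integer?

MMMXXXIII = 3033; previous is 3032

MMMXXXII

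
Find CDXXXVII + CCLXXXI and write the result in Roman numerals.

CDXXXVII = 437
CCLXXXI = 281
437 + 281 = 718

DCCXVIII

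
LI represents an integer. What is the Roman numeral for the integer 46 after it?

LI = 51
51 + 46 = 97

XCVII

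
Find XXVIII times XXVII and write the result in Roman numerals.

XXVIII = 28
XXVII = 27
28 × 27 = 756

DCCLVI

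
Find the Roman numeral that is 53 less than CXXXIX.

CXXXIX = 139
139 - 53 = 86

LXXXVI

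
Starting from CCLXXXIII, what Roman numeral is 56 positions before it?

CCLXXXIII = 283
283 - 56 = 227

CCXXVII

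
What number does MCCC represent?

MCCC: M=1000, C=100, C=100, C=100
1000 + 100 + 100 + 100 = 1300

1300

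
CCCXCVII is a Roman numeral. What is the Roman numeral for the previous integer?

CCCXCVII = 397, so the previous integer is 397 - 1 = 396

CCCXCVI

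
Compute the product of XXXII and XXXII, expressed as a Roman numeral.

XXXII = 32
XXXII = 32
32 × 32 = 1024

MXXIV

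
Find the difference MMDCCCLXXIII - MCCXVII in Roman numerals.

MMDCCCLXXIII = 2873
MCCXVII = 1217
2873 - 1217 = 1656

MDCLVI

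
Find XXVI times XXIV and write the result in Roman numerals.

XXVI = 26
XXIV = 24
26 × 24 = 624

DCXXIV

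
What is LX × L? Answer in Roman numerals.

LX = 60
L = 50
60 × 50 = 3000

MMM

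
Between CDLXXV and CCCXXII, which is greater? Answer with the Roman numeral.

CDLXXV = 475
CCCXXII = 322
475 is larger

CDLXXV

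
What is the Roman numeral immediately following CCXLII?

CCXLII = 242, so the next integer is 242 + 1 = 243

CCXLIII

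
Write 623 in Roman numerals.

Convert 623 to Roman numerals:
  623 contains 1×500 (D)
  123 contains 1×100 (C)
  23 contains 2×10 (XX)
  3 contains 3×1 (III)

DCXXIII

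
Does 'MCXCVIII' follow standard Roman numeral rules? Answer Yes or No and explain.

'MCXCVIII': Check the rules: uses only the symbols I, V, X, L, C, D, M; no symbol is repeated more than three times in a row; V, L and D each appear at most once; the only place a smaller symbol precedes a larger one is the allowed subtractive pair XC, the symbol right after such a pair (if any) is smaller than the pair's first symbol, and otherwise the values never increase from left to right. Value: M (1000) + C (100) + XC (90) + V (5) + I (1) + I (1) + I (1) = 1198. So it is a valid standard Roman numeral.

Yes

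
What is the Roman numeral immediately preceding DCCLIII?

DCCLIII = 753; previous is 752

DCCLII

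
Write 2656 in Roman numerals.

Convert 2656 to Roman numerals:
  2656 contains 2×1000 (MM)
  656 contains 1×500 (D)
  156 contains 1×100 (C)
  56 contains 1×50 (L)
  6 contains 1×5 (V)
  1 contains 1×1 (I)

MMDCLVI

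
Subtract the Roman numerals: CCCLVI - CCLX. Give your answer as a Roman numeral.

CCCLVI = 356
CCLX = 260
356 - 260 = 96

XCVI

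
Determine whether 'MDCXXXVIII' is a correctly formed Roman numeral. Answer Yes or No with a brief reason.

'MDCXXXVIII': Check the rules: uses only the symbols I, V, X, L, C, D, M; no symbol is repeated more than three times in a row; V, L and D each appear at most once; no smaller symbol precedes a larger one (values never increase from left to right). Value: M (1000) + D (500) + C (100) + X (10) + X (10) + X (10) + V (5) + I (1) + I (1) + I (1) = 1638. So it is a valid standard Roman numeral.

Yes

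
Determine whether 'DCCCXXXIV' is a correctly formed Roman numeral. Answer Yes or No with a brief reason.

'DCCCXXXIV': Check the rules: uses only the symbols I, V, X, L, C, D, M; no symbol is repeated more than three times in a row; V, L and D each appear at most once; the only place a smaller symbol precedes a larger one is the allowed subtractive pair IV, the symbol right after such a pair (if any) is smaller than the pair's first symbol, and otherwise the values never increase from left to right. Value: D (500) + C (100) + C (100) + C (100) + X (10) + X (10) + X (10) + IV (4) = 834. So it is a valid standard Roman numeral.

Yes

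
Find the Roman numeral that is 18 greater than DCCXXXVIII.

DCCXXXVIII = 738
738 + 18 = 756

DCCLVI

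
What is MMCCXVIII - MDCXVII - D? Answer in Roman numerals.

MMCCXVIII = 2218, MDCXVII = 1617, D = 500
2218 - 1617 = 601
601 - 500 = 101

CI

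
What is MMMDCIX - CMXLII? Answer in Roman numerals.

MMMDCIX = 3609
CMXLII = 942
3609 - 942 = 2667

MMDCLXVII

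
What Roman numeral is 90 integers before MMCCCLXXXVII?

MMCCCLXXXVII = 2387
2387 - 90 = 2297

MMCCXCVII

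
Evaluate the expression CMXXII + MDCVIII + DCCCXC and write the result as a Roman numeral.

CMXXII = 922, MDCVIII = 1608, DCCCXC = 890
922 + 1608 = 2530
2530 + 890 = 3420

MMMCDXX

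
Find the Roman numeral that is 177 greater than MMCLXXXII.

MMCLXXXII = 2182
2182 + 177 = 2359

MMCCCLIX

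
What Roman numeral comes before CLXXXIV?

CLXXXIV = 184; previous is 183

CLXXXIII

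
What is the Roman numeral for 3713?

Convert 3713 to Roman numerals:
  3713 contains 3×1000 (MMM)
  713 contains 1×500 (D)
  213 contains 2×100 (CC)
  13 contains 1×10 (X)
  3 contains 3×1 (III)

MMMDCCXIII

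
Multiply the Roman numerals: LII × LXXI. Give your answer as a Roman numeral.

LII = 52
LXXI = 71
52 × 71 = 3692

MMMDCXCII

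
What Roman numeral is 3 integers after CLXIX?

CLXIX = 169
169 + 3 = 172

CLXXII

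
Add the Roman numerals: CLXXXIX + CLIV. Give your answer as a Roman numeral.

CLXXXIX = 189
CLIV = 154
189 + 154 = 343

CCCXLIII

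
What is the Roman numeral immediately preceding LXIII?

LXIII = 63; previous is 62

LXII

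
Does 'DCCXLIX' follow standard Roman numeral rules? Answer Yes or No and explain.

'DCCXLIX': Check the rules: uses only the symbols I, V, X, L, C, D, M; no symbol is repeated more than three times in a row; V, L and D each appear at most once; the only places a smaller symbol precedes a larger one are the allowed subtractive pairs XL, IX, the symbol right after such a pair (if any) is smaller than the pair's first symbol, and otherwise the values never increase from left to right. Value: D (500) + C (100) + C (100) + XL (40) + IX (9) = 749. So it is a valid standard Roman numeral.

Yes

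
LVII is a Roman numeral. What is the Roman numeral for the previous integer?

LVII = 57; previous is 56

LVI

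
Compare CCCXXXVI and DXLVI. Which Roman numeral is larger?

CCCXXXVI = 336
DXLVI = 546
546 is larger

DXLVI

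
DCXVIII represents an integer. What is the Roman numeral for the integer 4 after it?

DCXVIII = 618
618 + 4 = 622

DCXXII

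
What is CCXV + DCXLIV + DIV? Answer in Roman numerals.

CCXV = 215, DCXLIV = 644, DIV = 504
215 + 644 = 859
859 + 504 = 1363

MCCCLXIII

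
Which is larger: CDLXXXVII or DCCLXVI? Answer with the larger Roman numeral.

CDLXXXVII = 487
DCCLXVI = 766
766 is larger

DCCLXVI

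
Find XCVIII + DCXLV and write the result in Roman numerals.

XCVIII = 98
DCXLV = 645
98 + 645 = 743

DCCXLIII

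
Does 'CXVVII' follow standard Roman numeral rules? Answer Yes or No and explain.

'CXVVII': V should not appear more than once

No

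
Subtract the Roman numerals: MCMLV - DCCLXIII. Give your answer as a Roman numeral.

MCMLV = 1955
DCCLXIII = 763
1955 - 763 = 1192

MCXCII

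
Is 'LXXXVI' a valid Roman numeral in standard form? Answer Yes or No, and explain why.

'LXXXVI': Check the rules: uses only the symbols I, V, X, L, C, D, M; no symbol is repeated more than three times in a row; V, L and D each appear at most once; no smaller symbol precedes a larger one (values never increase from left to right). Value: L (50) + X (10) + X (10) + X (10) + V (5) + I (1) = 86. So it is a valid standard Roman numeral.

Yes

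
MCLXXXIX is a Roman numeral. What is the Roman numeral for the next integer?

MCLXXXIX = 1189, so the next integer is 1189 + 1 = 1190

MCXC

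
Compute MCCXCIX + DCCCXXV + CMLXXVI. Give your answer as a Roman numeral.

MCCXCIX = 1299, DCCCXXV = 825, CMLXXVI = 976
1299 + 825 = 2124
2124 + 976 = 3100

MMMC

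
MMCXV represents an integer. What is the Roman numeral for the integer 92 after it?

MMCXV = 2115
2115 + 92 = 2207

MMCCVII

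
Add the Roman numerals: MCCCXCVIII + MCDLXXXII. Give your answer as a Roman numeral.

MCCCXCVIII = 1398
MCDLXXXII = 1482
1398 + 1482 = 2880

MMDCCCLXXX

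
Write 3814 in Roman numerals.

Convert 3814 to Roman numerals:
  3814 contains 3×1000 (MMM)
  814 contains 1×500 (D)
  314 contains 3×100 (CCC)
  14 contains 1×10 (X)
  4 contains 1×4 (IV)

MMMDCCCXIV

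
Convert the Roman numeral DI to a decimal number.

DI: D=500, I=1
500 + 1 = 501

501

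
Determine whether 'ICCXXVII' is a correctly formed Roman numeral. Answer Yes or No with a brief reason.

'ICCXXVII': Invalid subtractive combination: IC

No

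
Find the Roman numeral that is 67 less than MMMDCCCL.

MMMDCCCL = 3850
3850 - 67 = 3783

MMMDCCLXXXIII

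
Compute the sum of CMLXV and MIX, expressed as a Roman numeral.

CMLXV = 965
MIX = 1009
965 + 1009 = 1974

MCMLXXIV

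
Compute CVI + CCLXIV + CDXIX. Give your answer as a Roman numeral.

CVI = 106, CCLXIV = 264, CDXIX = 419
106 + 264 = 370
370 + 419 = 789

DCCLXXXIX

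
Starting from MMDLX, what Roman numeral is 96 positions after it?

MMDLX = 2560
2560 + 96 = 2656

MMDCLVI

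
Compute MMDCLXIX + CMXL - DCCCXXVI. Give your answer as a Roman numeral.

MMDCLXIX = 2669, CMXL = 940, DCCCXXVI = 826
2669 + 940 = 3609
3609 - 826 = 2783

MMDCCLXXXIII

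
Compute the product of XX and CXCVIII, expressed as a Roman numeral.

XX = 20
CXCVIII = 198
20 × 198 = 3960

MMMCMLX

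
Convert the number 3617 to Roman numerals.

Convert 3617 to Roman numerals:
  3617 contains 3×1000 (MMM)
  617 contains 1×500 (D)
  117 contains 1×100 (C)
  17 contains 1×10 (X)
  7 contains 1×5 (V)
  2 contains 2×1 (II)

MMMDCXVII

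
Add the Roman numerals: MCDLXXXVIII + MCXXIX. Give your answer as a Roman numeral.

MCDLXXXVIII = 1488
MCXXIX = 1129
1488 + 1129 = 2617

MMDCXVII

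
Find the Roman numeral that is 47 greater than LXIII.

LXIII = 63
63 + 47 = 110

CX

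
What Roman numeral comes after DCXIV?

DCXIV = 614; next is 615

DCXV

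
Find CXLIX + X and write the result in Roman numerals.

CXLIX = 149
X = 10
149 + 10 = 159

CLIX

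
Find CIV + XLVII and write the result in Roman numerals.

CIV = 104
XLVII = 47
104 + 47 = 151

CLI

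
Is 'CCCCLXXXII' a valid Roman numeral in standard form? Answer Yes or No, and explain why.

'CCCCLXXXII': More than 3 consecutive C's

No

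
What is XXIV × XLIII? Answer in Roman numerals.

XXIV = 24
XLIII = 43
24 × 43 = 1032

MXXXII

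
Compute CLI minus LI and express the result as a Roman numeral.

CLI = 151
LI = 51
151 - 51 = 100

C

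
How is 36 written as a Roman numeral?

Convert 36 to Roman numerals:
  36 contains 3×10 (XXX)
  6 contains 1×5 (V)
  1 contains 1×1 (I)

XXXVI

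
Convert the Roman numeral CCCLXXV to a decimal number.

CCCLXXV: C=100, C=100, C=100, L=50, X=10, X=10, V=5
100 + 100 + 100 + 50 + 10 + 10 + 5 = 375

375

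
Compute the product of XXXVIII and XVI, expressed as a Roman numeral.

XXXVIII = 38
XVI = 16
38 × 16 = 608

DCVIII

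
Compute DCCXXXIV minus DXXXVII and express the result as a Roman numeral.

DCCXXXIV = 734
DXXXVII = 537
734 - 537 = 197

CXCVII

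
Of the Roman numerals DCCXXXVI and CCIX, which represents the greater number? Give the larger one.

DCCXXXVI = 736
CCIX = 209
736 is larger

DCCXXXVI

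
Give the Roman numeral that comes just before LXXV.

LXXV = 75; previous is 74

LXXIV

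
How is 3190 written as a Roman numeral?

Convert 3190 to Roman numerals:
  3190 contains 3×1000 (MMM)
  190 contains 1×100 (C)
  90 contains 1×90 (XC)

MMMCXC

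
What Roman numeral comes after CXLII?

CXLII = 142, so the next integer is 142 + 1 = 143

CXLIII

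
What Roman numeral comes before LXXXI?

LXXXI = 81, so the previous integer is 81 - 1 = 80

LXXX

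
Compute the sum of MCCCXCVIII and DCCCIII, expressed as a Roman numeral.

MCCCXCVIII = 1398
DCCCIII = 803
1398 + 803 = 2201

MMCCI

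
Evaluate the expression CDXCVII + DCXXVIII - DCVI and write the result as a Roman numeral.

CDXCVII = 497, DCXXVIII = 628, DCVI = 606
497 + 628 = 1125
1125 - 606 = 519

DXIX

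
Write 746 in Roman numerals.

Convert 746 to Roman numerals:
  746 contains 1×500 (D)
  246 contains 2×100 (CC)
  46 contains 1×40 (XL)
  6 contains 1×5 (V)
  1 contains 1×1 (I)

DCCXLVI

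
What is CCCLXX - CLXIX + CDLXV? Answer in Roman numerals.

CCCLXX = 370, CLXIX = 169, CDLXV = 465
370 - 169 = 201
201 + 465 = 666

DCLXVI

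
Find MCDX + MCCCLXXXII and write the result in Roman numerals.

MCDX = 1410
MCCCLXXXII = 1382
1410 + 1382 = 2792

MMDCCXCII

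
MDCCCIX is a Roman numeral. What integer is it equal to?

MDCCCIX: M=1000, D=500, C=100, C=100, C=100, IX=9
1000 + 500 + 100 + 100 + 100 + 9 = 1809

1809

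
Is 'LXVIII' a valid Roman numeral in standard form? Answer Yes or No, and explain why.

'LXVIII': Check the rules: uses only the symbols I, V, X, L, C, D, M; no symbol is repeated more than three times in a row; V, L and D each appear at most once; no smaller symbol precedes a larger one (values never increase from left to right). Value: L (50) + X (10) + V (5) + I (1) + I (1) + I (1) = 68. So it is a valid standard Roman numeral.

Yes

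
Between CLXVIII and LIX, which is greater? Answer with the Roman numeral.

CLXVIII = 168
LIX = 59
168 is larger

CLXVIII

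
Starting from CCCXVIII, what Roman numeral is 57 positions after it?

CCCXVIII = 318
318 + 57 = 375

CCCLXXV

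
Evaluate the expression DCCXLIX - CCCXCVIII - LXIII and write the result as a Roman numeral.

DCCXLIX = 749, CCCXCVIII = 398, LXIII = 63
749 - 398 = 351
351 - 63 = 288

CCLXXXVIII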